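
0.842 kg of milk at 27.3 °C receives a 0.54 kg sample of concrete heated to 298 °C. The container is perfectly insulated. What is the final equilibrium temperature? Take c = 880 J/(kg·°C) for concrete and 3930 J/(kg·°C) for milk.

T_f ≈ 61.3 °C

Conservation of energy gives ΣQ = 0:
0.54·880·(T − 298) + 0.842·3930·(T − 27.3) = 0
3784.3 T = 231947
T ≈ 61.29 °C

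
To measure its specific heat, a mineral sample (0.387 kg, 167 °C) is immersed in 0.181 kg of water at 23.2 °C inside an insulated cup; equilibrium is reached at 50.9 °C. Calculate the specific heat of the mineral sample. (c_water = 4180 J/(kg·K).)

m_s c (T_s − T_f) = m_water c_water (T_f − T_0):
0.387×c×(167 − 50.9) = 0.181×4180×(50.9 − 23.2)
44.93 c = 20957  ⇒  c ≈ 466.4 J/(kg·K)

c ≈ 466 J/(kg·K)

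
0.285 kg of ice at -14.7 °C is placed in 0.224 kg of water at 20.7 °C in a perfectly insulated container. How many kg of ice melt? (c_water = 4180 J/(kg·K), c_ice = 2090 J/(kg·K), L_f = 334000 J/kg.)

m_melted ≈ 0.0318 kg

Cooling the water to 0 °C releases 0.224×4180×20.7 = 19382 J.
Of that, 0.285×2090×14.7 = 8756.1 J goes to bring the ice to 0 °C, leaving 10626 J.
To melt every bit of ice: 0.285×334000 = 95190 J.
Since 10626 < 95190 J, not all the ice melts; equilibrium is at 0 °C.
m_melted×334000 = 10626  ⇒  m_melted ≈ 0.03181 kg.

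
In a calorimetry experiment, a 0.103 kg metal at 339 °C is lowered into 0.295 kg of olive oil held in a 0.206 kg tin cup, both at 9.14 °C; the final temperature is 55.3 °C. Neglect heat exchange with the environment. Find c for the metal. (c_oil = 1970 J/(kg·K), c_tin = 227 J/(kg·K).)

c ≈ 992 J/(kg·K)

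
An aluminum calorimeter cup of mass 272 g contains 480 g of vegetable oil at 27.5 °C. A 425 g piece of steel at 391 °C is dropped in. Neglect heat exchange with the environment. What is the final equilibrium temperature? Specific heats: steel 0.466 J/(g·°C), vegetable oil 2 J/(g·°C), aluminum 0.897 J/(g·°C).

Net heat exchanged in the isolated system is zero:
425·0.466·(T − 391) + 480·2·(T − 27.5) + 272·0.897·(T − 27.5) = 0
(198.05 + 960 + 243.98) T = 198.05·391 + 960·27.5 + 243.98·27.5
T = 110547 / 1402 = 78.8 °C

T_f ≈ 78.8 °C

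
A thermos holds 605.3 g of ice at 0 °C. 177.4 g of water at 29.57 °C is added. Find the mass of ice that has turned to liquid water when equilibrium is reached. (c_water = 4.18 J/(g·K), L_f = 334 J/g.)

m_melted ≈ 65.7 g

Heat available from the water dropping to 0 °C: 177.4×4.18×29.57 = 21927 J.
To melt every bit of ice: 605.3×334 = 202170 J.
That's not enough to melt it all — equilibrium is at 0 °C with ice remaining.
Mass melted = 21927/334 ≈ 65.65 g.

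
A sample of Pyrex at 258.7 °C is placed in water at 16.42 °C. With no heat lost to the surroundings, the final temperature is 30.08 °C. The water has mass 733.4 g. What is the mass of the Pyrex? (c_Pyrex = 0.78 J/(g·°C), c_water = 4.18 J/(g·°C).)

|Q_Pyrex| = |Q_water|:
m×0.78×(258.7 − 30.08) = 733.4×4.18×(30.08 − 16.42)
178.32 m = 41876  ⇒  m ≈ 234.8 g

m ≈ 235 g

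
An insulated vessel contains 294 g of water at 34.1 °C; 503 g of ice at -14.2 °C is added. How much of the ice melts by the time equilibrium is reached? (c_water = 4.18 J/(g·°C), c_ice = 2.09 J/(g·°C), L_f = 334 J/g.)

Heat available from the water dropping to 0 °C: 294×4.18×34.1 = 41906 J.
Warming the ice to 0 °C takes 503×2.09×14.2 = 14928 J, leaving 26978 J for melting.
Melting all 503 g of ice would need 503×334 = 168002 J.
Since 26978 < 168002 J, not all the ice melts; equilibrium is at 0 °C.
Mass melted = 26978/334 ≈ 80.77 g.

m_melted ≈ 80.8 g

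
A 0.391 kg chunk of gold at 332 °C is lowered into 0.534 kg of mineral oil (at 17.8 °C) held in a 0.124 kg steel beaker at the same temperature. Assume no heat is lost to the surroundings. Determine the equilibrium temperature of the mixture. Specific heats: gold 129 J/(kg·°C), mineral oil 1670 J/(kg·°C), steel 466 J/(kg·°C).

With ΣQ=0 the equilibrium temperature is the m·c-weighted mean:
T_f = (50.44·332 + 891.78·17.8 + 57.78·17.8) / (50.44 + 891.78 + 57.78)
    = 33648 / 1000 ≈ 33.65 °C

T_f ≈ 33.6 °C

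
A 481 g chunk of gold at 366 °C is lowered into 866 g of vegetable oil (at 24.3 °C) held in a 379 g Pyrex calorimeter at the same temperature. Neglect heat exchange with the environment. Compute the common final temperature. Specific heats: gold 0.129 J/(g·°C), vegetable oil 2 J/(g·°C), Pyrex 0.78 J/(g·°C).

Setting the total heat transfer to zero:
481*0.129*(T − 366) + 866*2*(T − 24.3) + 379*0.78*(T − 24.3) = 0
(62.05 + 1732 + 295.62) T = 62.05*366 + 1732*24.3 + 295.62*24.3
T = 71981 / 2089.7 = 34.4 °C

T_f ≈ 34.4 °C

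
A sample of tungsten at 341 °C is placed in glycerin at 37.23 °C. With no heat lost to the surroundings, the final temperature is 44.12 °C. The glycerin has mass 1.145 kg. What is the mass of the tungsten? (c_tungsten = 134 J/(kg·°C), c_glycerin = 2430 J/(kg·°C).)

m ≈ 0.482 kg

Heat lost by the tungsten = heat gained by the glycerin:
m·134·(341 − 44.12) = 1.145·2430·(44.12 − 37.23)
39782 m = 19170  ⇒  m ≈ 0.4819 kg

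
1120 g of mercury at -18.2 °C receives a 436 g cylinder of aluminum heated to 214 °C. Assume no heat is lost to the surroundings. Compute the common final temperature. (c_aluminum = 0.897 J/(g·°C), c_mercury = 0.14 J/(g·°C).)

T_f ≈ 147.5 °C

Setting the total heat transfer to zero:
436×0.897×(T − 214) + 1120×0.14×(T − (-18.2)) = 0
391.09(T − 214) + 156.8(T − (-18.2)) = 0
(391.09 + 156.8) T = 391.09×214 + 156.8×(-18.2)
T = 80840/547.89 ≈ 147.55 °C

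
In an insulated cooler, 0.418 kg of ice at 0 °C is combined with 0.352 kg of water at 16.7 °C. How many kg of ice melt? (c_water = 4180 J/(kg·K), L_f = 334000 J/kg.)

Heat available from the water dropping to 0 °C: 0.352×4180×16.7 = 24572 J.
To melt every bit of ice: 0.418×334000 = 139612 J.
Since 24572 < 139612 J, not all the ice melts; equilibrium is at 0 °C.
m_melt = 24572 / L_f = 0.07357 kg.

m_melted ≈ 0.0736 kg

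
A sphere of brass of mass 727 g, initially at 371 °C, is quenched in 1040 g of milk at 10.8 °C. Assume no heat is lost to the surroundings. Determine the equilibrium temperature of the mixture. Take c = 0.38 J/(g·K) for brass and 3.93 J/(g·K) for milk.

Setting the total heat transfer to zero:
727·0.38·(T − 371) + 1040·3.93·(T − 10.8) = 0
276.26(T − 371) + 4087.2(T − 10.8) = 0
4363.5 T = 146634
T = 146634/4363.5 ≈ 33.61 °C

T_f ≈ 33.6 °C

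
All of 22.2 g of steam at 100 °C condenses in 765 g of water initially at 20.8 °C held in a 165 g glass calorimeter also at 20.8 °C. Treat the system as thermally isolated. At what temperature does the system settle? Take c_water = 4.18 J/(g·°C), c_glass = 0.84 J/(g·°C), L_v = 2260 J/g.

T_f ≈ 37.6 °C

Heat gained plus heat lost sum to zero:
latent heat released on condensation: 22.2×2260 = 50172; condensate cools 100→T: 22.2×4.18×(T − 100) = 92.8(T − 100); original water: 3197.7(T − 20.8); glass cup: 165×0.84×(T − 20.8) = 138.6(T − 20.8)
3429.1 T = 50172 + 9279.6 + 69395 = 128847
T ≈ 37.57 °C (< 100 °C, so full condensation is consistent).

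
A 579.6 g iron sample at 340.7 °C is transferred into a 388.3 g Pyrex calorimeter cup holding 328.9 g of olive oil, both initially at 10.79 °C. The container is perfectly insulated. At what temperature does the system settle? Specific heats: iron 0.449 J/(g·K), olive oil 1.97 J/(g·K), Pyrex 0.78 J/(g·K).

T_f ≈ 81.7 °C

T_f is the heat-capacity-weighted average of the initial temperatures:
T_f = (260.24·340.7 + 647.93·10.79 + 302.87·10.79) / (260.24 + 647.93 + 302.87)
    = 98923 / 1211 ≈ 81.68 °C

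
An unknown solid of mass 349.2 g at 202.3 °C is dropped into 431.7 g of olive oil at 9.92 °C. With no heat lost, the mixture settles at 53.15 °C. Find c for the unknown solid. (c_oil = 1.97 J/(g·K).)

c ≈ 0.706 J/(g·K)

Conservation of energy gives ΣQ = 0:
349.2·c·(53.15 − 202.3) + 431.7·1.97·(53.15 − 9.92) = 0
-52083 c = -36765
c = -36765/-52083 ≈ 0.7059 J/(g·K)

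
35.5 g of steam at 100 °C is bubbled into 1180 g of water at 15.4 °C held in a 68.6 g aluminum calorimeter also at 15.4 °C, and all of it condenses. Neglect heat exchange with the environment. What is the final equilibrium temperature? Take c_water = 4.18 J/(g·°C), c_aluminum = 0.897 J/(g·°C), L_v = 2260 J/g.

T_f ≈ 33.4 °C

Energy balance with sensible and latent terms:
condense steam: −35.5×2260 = −80230
  condensed water 100 °C→T: 148.39(T − 100)
  original water: 4932.4(T − 15.4)
  cup: 61.53(T − 15.4)
5142.3 T = 80230 + 14839 + 76907 = 171976
T ≈ 33.44 °C (< 100 °C, so full condensation is consistent).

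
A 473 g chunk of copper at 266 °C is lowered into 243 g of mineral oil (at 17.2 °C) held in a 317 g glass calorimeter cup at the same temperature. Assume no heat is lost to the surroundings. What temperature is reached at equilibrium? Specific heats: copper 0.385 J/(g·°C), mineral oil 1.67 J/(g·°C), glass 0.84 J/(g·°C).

T_f ≈ 70.2 °C

Setting the total heat transfer to zero:
473×0.385×(T − 266) + 243×1.67×(T − 17.2) + 317×0.84×(T − 17.2) = 0
182.11(T − 266) + 405.81(T − 17.2) + 266.28(T − 17.2) = 0
854.19 T = 60000
T ≈ 70.24 °C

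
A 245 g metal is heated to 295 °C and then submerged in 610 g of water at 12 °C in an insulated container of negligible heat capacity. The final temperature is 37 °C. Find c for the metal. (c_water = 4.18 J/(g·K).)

c ≈ 1.01 J/(g·K)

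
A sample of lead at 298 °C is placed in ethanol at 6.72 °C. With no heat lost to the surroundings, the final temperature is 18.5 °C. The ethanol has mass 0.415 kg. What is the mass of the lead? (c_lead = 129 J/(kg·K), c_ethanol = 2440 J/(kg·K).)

Net heat exchanged in the isolated system is zero:
m·129·(18.5 − 298) + 0.415·2440·(18.5 − 6.72) = 0
-36056 m = -11928
m = -11928/-36056 ≈ 0.3308 kg

m ≈ 0.331 kg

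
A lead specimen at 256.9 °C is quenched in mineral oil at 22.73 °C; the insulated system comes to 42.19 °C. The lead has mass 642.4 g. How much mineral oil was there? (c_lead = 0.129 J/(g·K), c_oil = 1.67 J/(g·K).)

m ≈ 548 g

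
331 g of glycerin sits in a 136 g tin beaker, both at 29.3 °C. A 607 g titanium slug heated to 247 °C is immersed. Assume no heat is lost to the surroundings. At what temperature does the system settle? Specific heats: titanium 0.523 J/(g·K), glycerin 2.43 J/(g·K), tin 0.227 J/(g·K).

T_f ≈ 89.3 °C

With ΣQ=0 the equilibrium temperature is the m·c-weighted mean:
T_f = (317.46×247 + 804.33×29.3 + 30.87×29.3) / (317.46 + 804.33 + 30.87)
    = 102884 / 1152.7 ≈ 89.26 °C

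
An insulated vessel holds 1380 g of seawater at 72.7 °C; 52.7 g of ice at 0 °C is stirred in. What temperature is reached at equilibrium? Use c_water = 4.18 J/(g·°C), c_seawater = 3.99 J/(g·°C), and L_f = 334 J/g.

T_f ≈ 66.8 °C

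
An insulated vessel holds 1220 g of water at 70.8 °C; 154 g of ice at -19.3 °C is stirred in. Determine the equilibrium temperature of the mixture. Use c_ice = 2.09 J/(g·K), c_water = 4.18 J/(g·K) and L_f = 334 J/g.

T_f ≈ 52.8 °C

Conservation of energy gives ΣQ = 0:
warm ice to 0 °C: 154·2.09·(0 − (-19.3)) = 6211.9; latent heat to melt: 154·334 = 51436; warm the meltwater: 643.72 T; water: 5099.6(T − 70.8)
5743.3 T = 361052 − 57648 = 303404
T ≈ 52.83 °C — above 0 °C, consistent with complete melting.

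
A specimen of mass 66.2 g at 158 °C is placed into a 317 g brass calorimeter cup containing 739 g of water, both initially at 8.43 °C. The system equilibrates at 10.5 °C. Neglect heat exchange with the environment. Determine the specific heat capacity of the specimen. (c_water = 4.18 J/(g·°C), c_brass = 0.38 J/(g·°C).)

c ≈ 0.68 J/(g·°C)

Setting the total heat transfer to zero:
66.2×c×(10.5 − 158) + 739×4.18×(10.5 − 8.43) + 317×0.38×(10.5 − 8.43) = 0
-9764.5 c = -6643.6
c = -6643.6/-9764.5 ≈ 0.6804 J/(g·°C)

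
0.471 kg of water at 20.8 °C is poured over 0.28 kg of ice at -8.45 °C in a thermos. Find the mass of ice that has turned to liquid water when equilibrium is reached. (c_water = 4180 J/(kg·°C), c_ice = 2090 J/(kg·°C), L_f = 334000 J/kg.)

m_melted ≈ 0.108 kg

Water can give up m c ΔT = 0.471×4180×20.8 = 40951 J before reaching 0 °C.
Warming the ice to 0 °C takes 0.28×2090×8.45 = 4944.9 J, leaving 36006 J for melting.
Melting all 0.28 kg of ice would need 0.28×334000 = 93520 J.
36006 J < 93520 J, so only part of the ice melts and the system sits at 0 °C.
m_melted×334000 = 36006  ⇒  m_melted ≈ 0.1078 kg.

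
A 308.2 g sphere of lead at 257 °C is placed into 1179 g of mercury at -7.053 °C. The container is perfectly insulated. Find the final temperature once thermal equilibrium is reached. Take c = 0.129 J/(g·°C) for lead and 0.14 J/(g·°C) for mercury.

T_f = Σ m_i c_i T_i / Σ m_i c_i:
T_f = (39.76×257 + 165.06×(-7.053)) / (39.76 + 165.06)
    = 9053.6 / 204.82 ≈ 44.20 °C

T_f ≈ 44.2 °C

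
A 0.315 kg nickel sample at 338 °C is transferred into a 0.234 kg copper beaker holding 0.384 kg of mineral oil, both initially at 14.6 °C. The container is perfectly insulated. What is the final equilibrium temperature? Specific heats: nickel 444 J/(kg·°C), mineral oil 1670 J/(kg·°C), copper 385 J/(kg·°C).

Conservation of energy gives ΣQ = 0:
0.315*444*(T − 338) + 0.384*1670*(T − 14.6) + 0.234*385*(T − 14.6) = 0
139.86(T − 338) + 641.28(T − 14.6) + 90.09(T − 14.6) = 0
871.23 T = 57951
T ≈ 66.52 °C

T_f ≈ 66.5 °C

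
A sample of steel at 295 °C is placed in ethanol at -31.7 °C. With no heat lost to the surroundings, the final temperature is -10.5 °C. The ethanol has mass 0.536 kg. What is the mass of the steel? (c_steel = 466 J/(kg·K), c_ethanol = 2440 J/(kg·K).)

Heat lost by the steel = heat gained by the ethanol:
m×466×(295 − -10.5) = 0.536×2440×(-10.5 − (-31.7))
142363 m = 27726  ⇒  m ≈ 0.1948 kg

m ≈ 0.195 kg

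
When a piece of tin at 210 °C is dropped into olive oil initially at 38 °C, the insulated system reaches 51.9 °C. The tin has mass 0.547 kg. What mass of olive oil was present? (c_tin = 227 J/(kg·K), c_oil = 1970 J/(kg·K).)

m ≈ 0.717 kg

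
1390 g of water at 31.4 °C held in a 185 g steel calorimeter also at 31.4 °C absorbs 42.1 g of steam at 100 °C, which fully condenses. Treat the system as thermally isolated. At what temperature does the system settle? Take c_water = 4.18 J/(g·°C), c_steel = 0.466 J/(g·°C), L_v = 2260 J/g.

Heat gained plus heat lost sum to zero:
steam→water at 100 °C releases m L_v = 42.1·2260 = 95146
  condensed water 100 °C→T: 175.98(T − 100)
  water warms: 1390·4.18·(T − 31.4) = 5810.2(T − 31.4)
  cup: 86.21(T − 31.4)
6072.4 T = 95146 + 17598 + 185147 = 297891
T ≈ 49.06 °C (< 100 °C, so full condensation is consistent).

T_f ≈ 49.1 °C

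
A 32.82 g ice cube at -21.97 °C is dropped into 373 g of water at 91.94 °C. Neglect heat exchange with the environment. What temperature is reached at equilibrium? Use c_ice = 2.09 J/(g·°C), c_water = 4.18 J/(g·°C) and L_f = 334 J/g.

T_f ≈ 77.2 °C

Conservation of energy gives ΣQ = 0:
ice -21.97→0 °C: 32.82·2.09·21.97 = 1507; melt ice: 32.82·334 = 10962; meltwater 0→T: 32.82·4.18·T = 137.19 T; water: 1559.1(T − 91.94)
1696.3 T = 143347 − 12469 = 130878
T ≈ 77.15 °C. Since T > 0 °C, the all-ice-melts assumption holds.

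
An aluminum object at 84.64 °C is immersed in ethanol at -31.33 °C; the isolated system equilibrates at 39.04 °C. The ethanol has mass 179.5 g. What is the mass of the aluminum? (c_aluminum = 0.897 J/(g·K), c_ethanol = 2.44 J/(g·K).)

Energy conservation, ΣQ = 0:
m×0.897×(39.04 − 84.64) + 179.5×2.44×(39.04 − (-31.33)) = 0
-40.9 m = -30821
m = -30821/-40.9 ≈ 753.5 g

m ≈ 754 g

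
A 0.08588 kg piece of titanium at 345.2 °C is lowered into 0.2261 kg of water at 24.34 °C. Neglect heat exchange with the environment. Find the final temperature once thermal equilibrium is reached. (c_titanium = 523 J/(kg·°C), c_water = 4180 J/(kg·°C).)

T_f ≈ 38.9 °C

Set heat shed by the hot body equal to heat absorbed by the cold body:
0.08588*523*(345.2 − T) = 0.2261*4180*(T − 24.34)
44.92(345.2 − T) = 945.1(T − 24.34)
990.01 T = 38508  ⇒  T ≈ 38.90 °C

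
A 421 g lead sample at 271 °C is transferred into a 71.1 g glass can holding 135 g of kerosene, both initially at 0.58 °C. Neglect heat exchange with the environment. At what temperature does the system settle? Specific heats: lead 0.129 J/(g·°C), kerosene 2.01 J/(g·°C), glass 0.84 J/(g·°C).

Heat gained plus heat lost sum to zero:
421*0.129*(T − 271) + 135*2.01*(T − 0.58) + 71.1*0.84*(T − 0.58) = 0
54.31(T − 271) + 271.35(T − 0.58) + 59.72(T − 0.58) = 0
385.38 T = 14910
T = 14910/385.38 ≈ 38.69 °C

T_f ≈ 38.7 °C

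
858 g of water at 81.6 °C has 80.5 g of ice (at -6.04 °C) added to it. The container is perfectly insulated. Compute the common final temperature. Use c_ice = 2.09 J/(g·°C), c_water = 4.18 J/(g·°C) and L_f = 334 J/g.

T_f ≈ 67.5 °C

Conservation of energy gives ΣQ = 0:
ice -6.04→0 °C: 80.5·2.09·6.04 = 1016.2
  fusion: m_ice L_f = 80.5·334 = 26887
  warm the meltwater: 336.49 T
  water: 3586.4(T − 81.6)
3922.9 T = 292654 − 27903 = 264750
T ≈ 67.49 °C. Since T > 0 °C, the all-ice-melts assumption holds.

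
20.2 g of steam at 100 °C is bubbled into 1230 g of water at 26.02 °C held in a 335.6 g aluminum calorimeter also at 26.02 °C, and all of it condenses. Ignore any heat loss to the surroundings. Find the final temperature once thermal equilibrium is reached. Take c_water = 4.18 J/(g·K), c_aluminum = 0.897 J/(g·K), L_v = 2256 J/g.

Heat gained plus heat lost sum to zero:
latent heat released on condensation: 20.2×2256 = 45571
  condensate cools 100→T: 20.2×4.18×(T − 100) = 84.44(T − 100)
  original water: 5141.4(T − 26.02)
  aluminum cup: 335.6×0.897×(T − 26.02) = 301.03(T − 26.02)
5526.9 T = 45571 + 8443.6 + 141612 = 195627
T ≈ 35.40 °C, under the boiling point, so the assumption holds.

T_f ≈ 35.4 °C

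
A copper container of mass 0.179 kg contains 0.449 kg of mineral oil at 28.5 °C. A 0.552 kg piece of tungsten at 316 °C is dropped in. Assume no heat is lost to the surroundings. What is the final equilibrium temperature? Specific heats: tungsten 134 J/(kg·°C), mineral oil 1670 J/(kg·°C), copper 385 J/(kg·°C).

Net heat exchanged in the isolated system is zero:
0.552×134×(T − 316) + 0.449×1670×(T − 28.5) + 0.179×385×(T − 28.5) = 0
892.71 T = 46708
T = 46708 / 892.71 = 52.3 °C

T_f ≈ 52.3 °C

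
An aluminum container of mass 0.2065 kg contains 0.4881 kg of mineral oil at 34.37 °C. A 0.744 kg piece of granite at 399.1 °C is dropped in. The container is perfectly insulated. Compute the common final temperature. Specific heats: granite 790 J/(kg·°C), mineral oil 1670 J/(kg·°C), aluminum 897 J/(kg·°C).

T_f ≈ 169.4 °C

T_f = Σ m_i c_i T_i / Σ m_i c_i:
T_f = (587.76*399.1 + 815.13*34.37 + 185.23*34.37) / (587.76 + 815.13 + 185.23)
    = 268957 / 1588.1 ≈ 169.36 °C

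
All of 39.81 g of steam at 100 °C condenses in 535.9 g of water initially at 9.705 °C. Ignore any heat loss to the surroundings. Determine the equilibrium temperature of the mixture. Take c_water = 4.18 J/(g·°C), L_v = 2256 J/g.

Sum of m c ΔT and latent-heat terms is zero:
condense steam: −39.81·2256 = −89811; condensed water 100 °C→T: 166.41(T − 100); water warms: 535.9·4.18·(T − 9.705) = 2240.1(T − 9.705)
2406.5 T = 89811 + 16641 + 21740 = 128192
T ≈ 53.27 °C (< 100 °C, so full condensation is consistent).

T_f ≈ 53.3 °C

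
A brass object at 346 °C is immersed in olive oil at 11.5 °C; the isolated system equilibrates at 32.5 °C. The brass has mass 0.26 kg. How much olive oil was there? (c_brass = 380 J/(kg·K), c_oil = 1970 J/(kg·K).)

m ≈ 0.749 kg

Setting the total heat transfer to zero:
0.26·380·(32.5 − 346) + m·1970·(32.5 − 11.5) = 0
41370 m = 30974
m = 30974/41370 ≈ 0.7487 kg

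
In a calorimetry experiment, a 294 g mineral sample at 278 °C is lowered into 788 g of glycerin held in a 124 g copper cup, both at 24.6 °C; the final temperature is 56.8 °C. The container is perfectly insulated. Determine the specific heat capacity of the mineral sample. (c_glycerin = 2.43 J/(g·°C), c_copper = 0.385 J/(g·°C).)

c ≈ 0.972 J/(g·°C)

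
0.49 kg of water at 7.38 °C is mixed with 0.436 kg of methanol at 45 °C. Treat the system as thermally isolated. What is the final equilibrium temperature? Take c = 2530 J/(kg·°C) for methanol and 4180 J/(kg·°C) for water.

Setting the total heat transfer to zero:
0.436·2530·(T − 45) + 0.49·4180·(T − 7.38) = 0
3151.3 T = 64754
T = 64754 / 3151.3 = 20.5 °C

T_f ≈ 20.5 °C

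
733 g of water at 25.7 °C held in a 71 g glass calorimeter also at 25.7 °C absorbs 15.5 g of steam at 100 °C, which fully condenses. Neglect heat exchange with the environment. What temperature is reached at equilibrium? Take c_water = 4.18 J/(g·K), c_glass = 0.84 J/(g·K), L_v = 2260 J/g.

T_f ≈ 38.2 °C

Conservation of energy gives ΣQ = 0:
condense steam: −15.5·2260 = −35030; condensed water 100 °C→T: 64.79(T − 100); original water: 3063.9(T − 25.7); glass cup: 71·0.84·(T − 25.7) = 59.64(T − 25.7)
3188.4 T = 35030 + 6479 + 80276 = 121785
T ≈ 38.20 °C (< 100 °C, so full condensation is consistent).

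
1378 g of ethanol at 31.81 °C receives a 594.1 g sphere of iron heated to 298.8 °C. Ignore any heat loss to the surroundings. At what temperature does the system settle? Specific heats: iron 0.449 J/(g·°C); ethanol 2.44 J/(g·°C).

Heat lost by the iron equals heat gained by the ethanol:
594.1·0.449·(298.8 − T) = 1378·2.44·(T − 31.81)
266.75(298.8 − T) = 3362.3(T − 31.81)
3629.1 T = 186661  ⇒  T ≈ 51.43 °C

T_f ≈ 51.4 °C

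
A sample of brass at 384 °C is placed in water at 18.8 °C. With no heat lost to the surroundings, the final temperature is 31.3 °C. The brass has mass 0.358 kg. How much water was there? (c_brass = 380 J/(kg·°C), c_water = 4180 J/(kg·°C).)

m ≈ 0.918 kg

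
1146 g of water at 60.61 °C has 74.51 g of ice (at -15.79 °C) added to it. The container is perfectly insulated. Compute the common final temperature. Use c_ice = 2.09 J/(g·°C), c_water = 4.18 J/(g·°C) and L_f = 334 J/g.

T_f ≈ 51.5 °C

Taking heat into each body as positive, Σ m c ΔT = 0:
warm ice to 0 °C: 74.51×2.09×(0 − (-15.79)) = 2458.9
  melt ice: 74.51×334 = 24886
  meltwater 0→T: 74.51×4.18×T = 311.45 T
  water: 4790.3(T − 60.61)
5101.7 T = 290339 − 27345 = 262994
T ≈ 51.55 °C (positive, so assuming full melt was valid).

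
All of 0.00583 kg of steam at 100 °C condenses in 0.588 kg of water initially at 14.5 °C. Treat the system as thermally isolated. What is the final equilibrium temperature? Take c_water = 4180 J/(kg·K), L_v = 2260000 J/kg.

Energy conservation, ΣQ = 0:
latent heat released on condensation: 0.00583·2260000 = 13176
  condensate cools 100→T: 0.00583·4180·(T − 100) = 24.37(T − 100)
  water warms: 0.588·4180·(T − 14.5) = 2457.8(T − 14.5)
2482.2 T = 13176 + 2436.9 + 35639 = 51251
T ≈ 20.65 °C (< 100 °C, so full condensation is consistent).

T_f ≈ 20.6 °C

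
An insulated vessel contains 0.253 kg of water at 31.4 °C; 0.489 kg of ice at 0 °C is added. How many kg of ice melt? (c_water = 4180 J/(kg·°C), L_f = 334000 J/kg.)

Heat available from the water dropping to 0 °C: 0.253×4180×31.4 = 33207 J.
Melting all 0.489 kg of ice would need 0.489×334000 = 163326 J.
33207 J < 163326 J, so only part of the ice melts and the system sits at 0 °C.
Mass melted = 33207/334000 ≈ 0.09942 kg.

m_melted ≈ 0.0994 kg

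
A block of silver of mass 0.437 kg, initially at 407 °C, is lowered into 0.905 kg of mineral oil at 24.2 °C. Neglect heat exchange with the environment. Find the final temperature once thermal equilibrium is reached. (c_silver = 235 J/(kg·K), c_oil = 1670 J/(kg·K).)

Heat gained plus heat lost sum to zero:
0.437×235×(T − 407) + 0.905×1670×(T − 24.2) = 0
(102.69 + 1511.4) T = 102.69×407 + 1511.4×24.2
T = 78372 / 1614 = 48.6 °C

T_f ≈ 48.6 °C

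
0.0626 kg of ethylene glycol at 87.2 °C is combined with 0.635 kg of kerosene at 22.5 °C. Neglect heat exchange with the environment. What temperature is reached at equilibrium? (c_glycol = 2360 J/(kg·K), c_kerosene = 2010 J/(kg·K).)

T_f = Σ m_i c_i T_i / Σ m_i c_i:
T_f = (147.74×87.2 + 1276.3×22.5) / (147.74 + 1276.3)
    = 41600 / 1424.1 ≈ 29.21 °C

T_f ≈ 29.2 °C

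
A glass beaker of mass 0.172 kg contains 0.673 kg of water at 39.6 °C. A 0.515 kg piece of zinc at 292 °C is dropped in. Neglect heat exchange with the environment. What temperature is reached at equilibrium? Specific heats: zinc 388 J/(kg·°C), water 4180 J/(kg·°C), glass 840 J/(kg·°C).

Let T be the final temperature. ΣQ_i = 0:
0.515×388×(T − 292) + 0.673×4180×(T − 39.6) + 0.172×840×(T − 39.6) = 0
(199.82 + 2813.1 + 144.48) T = 199.82×292 + 2813.1×39.6 + 144.48×39.6
T = 175469/3157.4 ≈ 55.57 °C

T_f ≈ 55.6 °C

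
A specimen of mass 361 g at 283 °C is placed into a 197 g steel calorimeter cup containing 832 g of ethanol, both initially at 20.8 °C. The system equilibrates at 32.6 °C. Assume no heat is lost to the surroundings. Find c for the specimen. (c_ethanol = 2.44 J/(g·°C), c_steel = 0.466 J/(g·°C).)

Taking heat into each body as positive, Σ m c ΔT = 0:
361×c×(32.6 − 283) + 832×2.44×(32.6 − 20.8) + 197×0.466×(32.6 − 20.8) = 0
-90394 c = -25038
c = -25038/-90394 ≈ 0.277 J/(g·°C)

c ≈ 0.277 J/(g·°C)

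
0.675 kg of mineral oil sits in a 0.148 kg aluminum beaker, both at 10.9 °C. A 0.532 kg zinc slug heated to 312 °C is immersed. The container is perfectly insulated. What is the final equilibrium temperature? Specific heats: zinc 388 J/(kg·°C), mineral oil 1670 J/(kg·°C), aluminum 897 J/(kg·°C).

Let T be the final temperature. ΣQ_i = 0:
0.532·388·(T − 312) + 0.675·1670·(T − 10.9) + 0.148·897·(T − 10.9) = 0
(206.42 + 1127.2 + 132.76) T = 206.42·312 + 1127.2·10.9 + 132.76·10.9
T ≈ 53.28 °C

T_f ≈ 53.3 °C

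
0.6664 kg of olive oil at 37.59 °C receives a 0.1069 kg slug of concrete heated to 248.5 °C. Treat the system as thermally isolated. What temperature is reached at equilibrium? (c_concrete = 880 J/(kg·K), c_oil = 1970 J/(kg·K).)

T_f ≈ 51.7 °C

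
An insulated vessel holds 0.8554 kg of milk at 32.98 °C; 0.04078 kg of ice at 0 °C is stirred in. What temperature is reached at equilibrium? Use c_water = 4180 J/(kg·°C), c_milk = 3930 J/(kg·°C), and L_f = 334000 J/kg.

Taking heat into each body as positive, Σ m c ΔT = 0:
melt ice: 0.04078·334000 = 13621
  meltwater 0→T: 0.04078·4180·T = 170.46 T
  milk: 3361.7(T − 32.98)
3532.2 T = 110870 − 13621 = 97249
T ≈ 27.53 °C — above 0 °C, consistent with complete melting.

T_f ≈ 27.5 °C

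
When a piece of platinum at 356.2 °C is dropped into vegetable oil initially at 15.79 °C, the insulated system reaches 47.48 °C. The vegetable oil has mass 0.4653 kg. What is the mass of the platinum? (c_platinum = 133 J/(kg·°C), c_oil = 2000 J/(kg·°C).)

m ≈ 0.718 kg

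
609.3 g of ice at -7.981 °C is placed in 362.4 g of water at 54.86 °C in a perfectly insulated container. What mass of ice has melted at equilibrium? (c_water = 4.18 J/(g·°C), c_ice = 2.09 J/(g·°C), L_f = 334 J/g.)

Water can give up m c ΔT = 362.4×4.18×54.86 = 83104 J before reaching 0 °C.
Of that, 609.3×2.09×7.981 = 10163 J goes to bring the ice to 0 °C, leaving 72940 J.
To melt every bit of ice: 609.3×334 = 203506 J.
72940 J < 203506 J, so only part of the ice melts and the system sits at 0 °C.
Mass melted = 72940/334 ≈ 218.4 g.

m_melted ≈ 218 g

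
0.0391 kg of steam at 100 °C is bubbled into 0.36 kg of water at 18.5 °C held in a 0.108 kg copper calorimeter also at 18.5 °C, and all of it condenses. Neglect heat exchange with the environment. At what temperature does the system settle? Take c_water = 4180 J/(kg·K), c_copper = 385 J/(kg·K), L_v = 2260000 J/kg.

T_f ≈ 78.0 °C

Energy balance with sensible and latent terms:
latent heat released on condensation: 0.0391×2260000 = 88366; condensate cools 100→T: 0.0391×4180×(T − 100) = 163.44(T − 100); water warms: 0.36×4180×(T − 18.5) = 1504.8(T − 18.5); copper cup: 0.108×385×(T − 18.5) = 41.58(T − 18.5)
1709.8 T = 88366 + 16344 + 28608 = 133318
T ≈ 77.97 °C — below 100 °C, confirming all the steam condensed.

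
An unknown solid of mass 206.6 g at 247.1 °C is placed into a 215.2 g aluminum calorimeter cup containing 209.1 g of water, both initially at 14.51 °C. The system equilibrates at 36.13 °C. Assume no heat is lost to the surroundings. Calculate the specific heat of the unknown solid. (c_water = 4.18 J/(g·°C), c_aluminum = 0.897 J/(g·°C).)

Taking heat into each body as positive, Σ m c ΔT = 0:
206.6·c·(36.13 − 247.1) + 209.1·4.18·(36.13 − 14.51) + 215.2·0.897·(36.13 − 14.51) = 0
-43586 c = -23070
c = -23070/-43586 ≈ 0.5293 J/(g·°C)

c ≈ 0.529 J/(g·°C)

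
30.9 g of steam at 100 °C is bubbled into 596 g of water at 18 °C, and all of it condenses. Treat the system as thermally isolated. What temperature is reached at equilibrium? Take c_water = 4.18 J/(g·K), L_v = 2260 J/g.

T_f ≈ 48.7 °C

Net heat exchanged in the isolated system is zero:
latent heat released on condensation: 30.9·2260 = 69834; condensed water 100 °C→T: 129.16(T − 100); water warms: 596·4.18·(T − 18) = 2491.3(T − 18)
2620.4 T = 69834 + 12916 + 44843 = 127593
T ≈ 48.69 °C (< 100 °C, so full condensation is consistent).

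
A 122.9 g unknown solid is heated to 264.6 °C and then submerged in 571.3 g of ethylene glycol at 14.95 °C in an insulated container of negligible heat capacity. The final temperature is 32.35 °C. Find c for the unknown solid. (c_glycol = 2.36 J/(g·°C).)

c ≈ 0.822 J/(g·°C)

m_s c (T_s − T_f) = m_glycol c_glycol (T_f − T_0):
122.9×c×(264.6 − 32.35) = 571.3×2.36×(32.35 − 14.95)
28544 c = 23460  ⇒  c ≈ 0.8219 J/(g·°C)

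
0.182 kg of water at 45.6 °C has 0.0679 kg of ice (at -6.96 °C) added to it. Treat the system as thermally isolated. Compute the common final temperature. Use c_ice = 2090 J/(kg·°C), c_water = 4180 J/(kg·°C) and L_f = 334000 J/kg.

T_f ≈ 10.6 °C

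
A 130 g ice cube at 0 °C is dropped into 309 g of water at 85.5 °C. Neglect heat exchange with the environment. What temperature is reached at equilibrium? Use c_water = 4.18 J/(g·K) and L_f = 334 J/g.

Sum of m c ΔT and latent-heat terms is zero:
melt ice: 130·334 = 43420; meltwater 0→T: 130·4.18·T = 543.4 T; water cools: 309·4.18·(T − 85.5) = 1291.6(T − 85.5)
1835 T = 110434 − 43420 = 67014
T ≈ 36.52 °C. Since T > 0 °C, the all-ice-melts assumption holds.

T_f ≈ 36.5 °C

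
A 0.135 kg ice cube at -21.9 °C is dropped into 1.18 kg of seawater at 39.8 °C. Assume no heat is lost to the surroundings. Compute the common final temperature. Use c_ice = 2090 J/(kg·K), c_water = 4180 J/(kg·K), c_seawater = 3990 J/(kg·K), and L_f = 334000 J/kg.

Net heat exchanged in the isolated system is zero:
ice -21.9→0 °C: 0.135·2090·21.9 = 6179.1
  latent heat to melt: 0.135·334000 = 45090
  meltwater 0→T: 0.135·4180·T = 564.3 T
  seawater: 4708.2(T − 39.8)
5272.5 T = 187386 − 51269 = 136117
T ≈ 25.82 °C — above 0 °C, consistent with complete melting.

T_f ≈ 25.8 °C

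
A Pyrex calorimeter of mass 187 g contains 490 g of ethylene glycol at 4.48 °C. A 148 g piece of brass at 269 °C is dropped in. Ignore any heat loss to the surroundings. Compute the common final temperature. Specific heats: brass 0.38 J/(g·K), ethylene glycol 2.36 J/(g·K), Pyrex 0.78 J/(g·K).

With ΣQ=0 the equilibrium temperature is the m·c-weighted mean:
T_f = (56.24×269 + 1156.4×4.48 + 145.86×4.48) / (56.24 + 1156.4 + 145.86)
    = 20963 / 1358.5 ≈ 15.43 °C

T_f ≈ 15.4 °C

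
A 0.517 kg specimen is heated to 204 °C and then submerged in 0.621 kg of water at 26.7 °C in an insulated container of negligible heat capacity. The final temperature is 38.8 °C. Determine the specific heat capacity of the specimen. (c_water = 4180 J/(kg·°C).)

c ≈ 368 J/(kg·°C)

m_s c (T_s − T_f) = m_water c_water (T_f − T_0):
0.517×c×(204 − 38.8) = 0.621×4180×(38.8 − 26.7)
85.41 c = 31409  ⇒  c ≈ 367.7 J/(kg·°C)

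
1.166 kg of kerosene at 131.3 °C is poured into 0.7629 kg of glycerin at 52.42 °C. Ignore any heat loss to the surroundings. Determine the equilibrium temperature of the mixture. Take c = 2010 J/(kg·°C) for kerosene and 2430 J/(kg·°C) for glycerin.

T_f ≈ 96.5 °C

Set heat shed by the hot body equal to heat absorbed by the cold body:
1.166*2010*(131.3 − T) = 0.7629*2430*(T − 52.42)
2343.7(131.3 − T) = 1853.8(T − 52.42)
4197.5 T = 404901  ⇒  T ≈ 96.46 °C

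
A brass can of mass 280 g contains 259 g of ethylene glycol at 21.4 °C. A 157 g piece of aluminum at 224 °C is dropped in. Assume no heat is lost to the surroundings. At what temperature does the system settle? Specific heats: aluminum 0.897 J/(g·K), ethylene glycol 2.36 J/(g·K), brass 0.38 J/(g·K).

Setting the total heat transfer to zero:
157·0.897·(T − 224) + 259·2.36·(T − 21.4) + 280·0.38·(T − 21.4) = 0
(140.83 + 611.24 + 106.4) T = 140.83·224 + 611.24·21.4 + 106.4·21.4
T ≈ 54.64 °C

T_f ≈ 54.6 °C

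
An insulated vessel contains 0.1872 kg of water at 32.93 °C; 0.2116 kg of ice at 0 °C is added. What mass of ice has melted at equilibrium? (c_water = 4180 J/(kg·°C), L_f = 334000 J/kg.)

m_melted ≈ 0.0771 kg

Heat available from the water dropping to 0 °C: 0.1872×4180×32.93 = 25768 J.
To melt every bit of ice: 0.2116×334000 = 70674 J.
Since 25768 < 70674 J, not all the ice melts; equilibrium is at 0 °C.
m_melt = 25768 / L_f = 0.07715 kg.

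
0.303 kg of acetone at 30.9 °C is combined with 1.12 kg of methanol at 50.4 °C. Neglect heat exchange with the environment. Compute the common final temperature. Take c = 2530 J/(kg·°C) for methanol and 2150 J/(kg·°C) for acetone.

Set heat shed by the hot body equal to heat absorbed by the cold body:
1.12*2530*(50.4 − T) = 0.303*2150*(T − 30.9)
2833.6(50.4 − T) = 651.45(T − 30.9)
3485.1 T = 162943  ⇒  T ≈ 46.75 °C

T_f ≈ 46.8 °C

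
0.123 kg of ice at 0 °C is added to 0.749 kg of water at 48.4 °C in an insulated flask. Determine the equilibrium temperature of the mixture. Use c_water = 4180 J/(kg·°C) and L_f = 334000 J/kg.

T_f ≈ 30.3 °C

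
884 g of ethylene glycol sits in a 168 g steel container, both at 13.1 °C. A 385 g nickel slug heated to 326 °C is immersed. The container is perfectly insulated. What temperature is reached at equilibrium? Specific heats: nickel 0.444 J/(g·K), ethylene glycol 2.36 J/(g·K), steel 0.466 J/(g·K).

Setting the total heat transfer to zero:
385*0.444*(T − 326) + 884*2.36*(T − 13.1) + 168*0.466*(T − 13.1) = 0
170.94(T − 326) + 2086.2(T − 13.1) + 78.29(T − 13.1) = 0
(170.94 + 2086.2 + 78.29) T = 170.94*326 + 2086.2*13.1 + 78.29*13.1
T = 84082/2335.5 ≈ 36.00 °C

T_f ≈ 36.0 °C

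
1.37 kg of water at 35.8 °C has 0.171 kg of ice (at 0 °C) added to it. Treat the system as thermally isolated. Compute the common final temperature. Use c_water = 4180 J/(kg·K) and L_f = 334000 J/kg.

T_f ≈ 23.0 °C

Conservation of energy gives ΣQ = 0:
melt ice: 0.171×334000 = 57114
  warm the meltwater: 714.78 T
  water: 5726.6(T − 35.8)
6441.4 T = 205012 − 57114 = 147898
T ≈ 22.96 °C. Since T > 0 °C, the all-ice-melts assumption holds.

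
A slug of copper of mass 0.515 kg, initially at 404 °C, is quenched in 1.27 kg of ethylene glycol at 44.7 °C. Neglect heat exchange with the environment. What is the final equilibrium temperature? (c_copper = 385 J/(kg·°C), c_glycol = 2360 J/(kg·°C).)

|Q_copper| = |Q_glycol|:
0.515×385×(404 − T) = 1.27×2360×(T − 44.7)
198.28(404 − T) = 2997.2(T − 44.7)
3195.5 T = 214078  ⇒  T ≈ 66.99 °C

T_f ≈ 67.0 °C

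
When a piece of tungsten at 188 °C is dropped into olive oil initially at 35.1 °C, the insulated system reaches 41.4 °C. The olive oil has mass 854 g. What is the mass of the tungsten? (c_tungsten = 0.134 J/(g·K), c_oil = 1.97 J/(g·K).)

m ≈ 540 g

Heat lost by the tungsten = heat gained by the oil:
m×0.134×(188 − 41.4) = 854×1.97×(41.4 − 35.1)
19.64 m = 10599  ⇒  m ≈ 539.5 g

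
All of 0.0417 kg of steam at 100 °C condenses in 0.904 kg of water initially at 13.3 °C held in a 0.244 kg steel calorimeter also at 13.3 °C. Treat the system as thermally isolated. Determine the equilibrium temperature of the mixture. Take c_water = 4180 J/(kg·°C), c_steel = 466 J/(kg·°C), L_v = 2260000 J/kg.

Sum of m c ΔT and latent-heat terms is zero:
steam→water at 100 °C releases m L_v = 0.0417×2260000 = 94242; condensed water 100 °C→T: 174.31(T − 100); original water: 3778.7(T − 13.3); steel cup: 0.244×466×(T − 13.3) = 113.7(T − 13.3)
4066.7 T = 94242 + 17431 + 51769 = 163442
T ≈ 40.19 °C (< 100 °C, so full condensation is consistent).

T_f ≈ 40.2 °C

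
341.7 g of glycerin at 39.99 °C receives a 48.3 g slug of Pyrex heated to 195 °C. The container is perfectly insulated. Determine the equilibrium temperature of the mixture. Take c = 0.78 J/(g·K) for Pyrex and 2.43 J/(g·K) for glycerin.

Let T be the final temperature. ΣQ_i = 0:
48.3·0.78·(T − 195) + 341.7·2.43·(T − 39.99) = 0
37.67(T − 195) + 830.33(T − 39.99) = 0
868 T = 40551
T ≈ 46.72 °C

T_f ≈ 46.7 °C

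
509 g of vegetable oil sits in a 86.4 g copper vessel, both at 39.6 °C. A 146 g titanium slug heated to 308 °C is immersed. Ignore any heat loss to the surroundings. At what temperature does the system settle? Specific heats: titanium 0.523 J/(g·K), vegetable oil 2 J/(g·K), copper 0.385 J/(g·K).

T_f ≈ 57.8 °C

Let T be the final temperature. ΣQ_i = 0:
146·0.523·(T − 308) + 509·2·(T − 39.6) + 86.4·0.385·(T − 39.6) = 0
(76.36 + 1018 + 33.26) T = 76.36·308 + 1018·39.6 + 33.26·39.6
T ≈ 57.77 °C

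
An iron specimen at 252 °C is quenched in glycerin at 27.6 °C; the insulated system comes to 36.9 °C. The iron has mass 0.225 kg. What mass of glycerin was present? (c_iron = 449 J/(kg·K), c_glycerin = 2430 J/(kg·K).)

m ≈ 0.962 kg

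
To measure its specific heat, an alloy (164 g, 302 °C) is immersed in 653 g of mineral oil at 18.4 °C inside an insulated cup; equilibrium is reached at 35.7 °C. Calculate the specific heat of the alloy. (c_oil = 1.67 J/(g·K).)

m_s c (T_s − T_f) = m_oil c_oil (T_f − T_0):
164×c×(302 − 35.7) = 653×1.67×(35.7 − 18.4)
43673 c = 18866  ⇒  c ≈ 0.432 J/(g·K)

c ≈ 0.432 J/(g·K)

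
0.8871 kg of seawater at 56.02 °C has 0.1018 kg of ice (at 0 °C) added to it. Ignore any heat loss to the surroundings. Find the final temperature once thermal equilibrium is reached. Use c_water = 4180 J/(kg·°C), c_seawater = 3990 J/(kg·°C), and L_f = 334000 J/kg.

T_f ≈ 41.4 °C

Net heat exchanged in the isolated system is zero:
fusion: m_ice L_f = 0.1018·334000 = 34001
  meltwater 0→T: 0.1018·4180·T = 425.52 T
  seawater cools: 0.8871·3990·(T − 56.02) = 3539.5(T − 56.02)
3965.1 T = 198284 − 34001 = 164283
T ≈ 41.43 °C (positive, so assuming full melt was valid).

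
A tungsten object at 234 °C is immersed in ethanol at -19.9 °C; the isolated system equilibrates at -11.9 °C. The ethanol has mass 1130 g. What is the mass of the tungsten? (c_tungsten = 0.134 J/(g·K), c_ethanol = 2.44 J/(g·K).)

m ≈ 669 g

Heat lost by the tungsten = heat gained by the ethanol:
m×0.134×(234 − -11.9) = 1130×2.44×(-11.9 − (-19.9))
32.95 m = 22058  ⇒  m ≈ 669.4 g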